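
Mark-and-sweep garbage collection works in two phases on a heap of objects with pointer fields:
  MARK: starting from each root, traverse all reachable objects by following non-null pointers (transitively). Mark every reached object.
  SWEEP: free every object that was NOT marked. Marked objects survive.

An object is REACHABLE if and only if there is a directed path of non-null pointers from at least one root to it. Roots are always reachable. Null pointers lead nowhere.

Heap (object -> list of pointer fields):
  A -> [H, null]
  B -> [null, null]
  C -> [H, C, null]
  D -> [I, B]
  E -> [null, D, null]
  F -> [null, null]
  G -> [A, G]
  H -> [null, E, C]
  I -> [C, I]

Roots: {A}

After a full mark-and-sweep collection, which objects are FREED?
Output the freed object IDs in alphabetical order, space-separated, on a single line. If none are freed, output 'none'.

Answer: F G

Derivation:
Roots: A
Mark A: refs=H null, marked=A
Mark H: refs=null E C, marked=A H
Mark E: refs=null D null, marked=A E H
Mark C: refs=H C null, marked=A C E H
Mark D: refs=I B, marked=A C D E H
Mark I: refs=C I, marked=A C D E H I
Mark B: refs=null null, marked=A B C D E H I
Unmarked (collected): F G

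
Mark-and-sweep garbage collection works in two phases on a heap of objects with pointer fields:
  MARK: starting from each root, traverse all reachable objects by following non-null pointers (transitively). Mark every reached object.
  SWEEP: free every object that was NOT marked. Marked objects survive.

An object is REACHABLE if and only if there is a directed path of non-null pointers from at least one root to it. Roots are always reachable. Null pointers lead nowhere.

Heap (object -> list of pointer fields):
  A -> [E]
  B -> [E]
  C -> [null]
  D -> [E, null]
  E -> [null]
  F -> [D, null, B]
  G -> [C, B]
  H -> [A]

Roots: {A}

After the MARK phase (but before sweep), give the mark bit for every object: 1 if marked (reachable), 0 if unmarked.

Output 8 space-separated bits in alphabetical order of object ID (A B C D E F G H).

Answer: 1 0 0 0 1 0 0 0

Derivation:
Roots: A
Mark A: refs=E, marked=A
Mark E: refs=null, marked=A E
Unmarked (collected): B C D F G H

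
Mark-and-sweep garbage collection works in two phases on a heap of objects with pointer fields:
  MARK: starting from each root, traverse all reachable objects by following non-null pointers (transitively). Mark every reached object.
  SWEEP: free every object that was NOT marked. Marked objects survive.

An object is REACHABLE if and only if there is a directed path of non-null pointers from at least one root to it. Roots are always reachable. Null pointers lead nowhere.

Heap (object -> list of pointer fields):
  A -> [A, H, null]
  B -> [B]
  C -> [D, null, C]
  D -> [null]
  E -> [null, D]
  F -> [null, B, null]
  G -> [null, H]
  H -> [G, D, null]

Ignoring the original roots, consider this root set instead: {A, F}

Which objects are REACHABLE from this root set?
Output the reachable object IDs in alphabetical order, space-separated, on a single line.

Roots: A F
Mark A: refs=A H null, marked=A
Mark F: refs=null B null, marked=A F
Mark H: refs=G D null, marked=A F H
Mark B: refs=B, marked=A B F H
Mark G: refs=null H, marked=A B F G H
Mark D: refs=null, marked=A B D F G H
Unmarked (collected): C E

Answer: A B D F G H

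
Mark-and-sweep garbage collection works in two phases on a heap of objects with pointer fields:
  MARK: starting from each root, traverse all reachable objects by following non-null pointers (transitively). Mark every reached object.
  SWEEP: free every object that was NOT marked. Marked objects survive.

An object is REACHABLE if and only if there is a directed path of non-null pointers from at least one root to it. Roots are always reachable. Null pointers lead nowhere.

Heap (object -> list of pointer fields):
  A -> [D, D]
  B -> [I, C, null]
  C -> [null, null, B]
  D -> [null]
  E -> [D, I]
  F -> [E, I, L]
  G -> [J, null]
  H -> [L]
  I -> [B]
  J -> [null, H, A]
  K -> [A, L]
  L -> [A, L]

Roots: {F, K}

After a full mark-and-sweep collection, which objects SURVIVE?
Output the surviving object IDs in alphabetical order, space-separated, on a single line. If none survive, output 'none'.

Roots: F K
Mark F: refs=E I L, marked=F
Mark K: refs=A L, marked=F K
Mark E: refs=D I, marked=E F K
Mark I: refs=B, marked=E F I K
Mark L: refs=A L, marked=E F I K L
Mark A: refs=D D, marked=A E F I K L
Mark D: refs=null, marked=A D E F I K L
Mark B: refs=I C null, marked=A B D E F I K L
Mark C: refs=null null B, marked=A B C D E F I K L
Unmarked (collected): G H J

Answer: A B C D E F I K L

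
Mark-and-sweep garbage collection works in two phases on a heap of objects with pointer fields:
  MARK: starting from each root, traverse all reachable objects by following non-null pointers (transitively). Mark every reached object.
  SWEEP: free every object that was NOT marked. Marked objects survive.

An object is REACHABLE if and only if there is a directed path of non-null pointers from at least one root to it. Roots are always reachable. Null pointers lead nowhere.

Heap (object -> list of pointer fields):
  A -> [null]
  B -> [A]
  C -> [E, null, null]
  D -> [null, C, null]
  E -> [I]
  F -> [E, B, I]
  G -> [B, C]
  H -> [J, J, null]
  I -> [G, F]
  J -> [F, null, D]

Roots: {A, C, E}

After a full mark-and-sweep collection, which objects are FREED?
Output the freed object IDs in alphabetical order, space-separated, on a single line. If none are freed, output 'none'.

Roots: A C E
Mark A: refs=null, marked=A
Mark C: refs=E null null, marked=A C
Mark E: refs=I, marked=A C E
Mark I: refs=G F, marked=A C E I
Mark G: refs=B C, marked=A C E G I
Mark F: refs=E B I, marked=A C E F G I
Mark B: refs=A, marked=A B C E F G I
Unmarked (collected): D H J

Answer: D H J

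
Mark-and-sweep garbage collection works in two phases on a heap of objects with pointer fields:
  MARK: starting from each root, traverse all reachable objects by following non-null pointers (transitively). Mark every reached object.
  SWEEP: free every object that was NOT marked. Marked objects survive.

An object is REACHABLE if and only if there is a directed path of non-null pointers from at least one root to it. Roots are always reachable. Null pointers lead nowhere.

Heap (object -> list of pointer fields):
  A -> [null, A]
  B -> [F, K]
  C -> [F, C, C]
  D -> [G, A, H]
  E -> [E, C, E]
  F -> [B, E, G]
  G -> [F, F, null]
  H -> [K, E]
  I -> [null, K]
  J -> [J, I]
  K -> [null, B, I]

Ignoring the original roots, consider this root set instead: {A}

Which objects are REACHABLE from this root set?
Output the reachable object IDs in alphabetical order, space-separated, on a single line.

Answer: A

Derivation:
Roots: A
Mark A: refs=null A, marked=A
Unmarked (collected): B C D E F G H I J K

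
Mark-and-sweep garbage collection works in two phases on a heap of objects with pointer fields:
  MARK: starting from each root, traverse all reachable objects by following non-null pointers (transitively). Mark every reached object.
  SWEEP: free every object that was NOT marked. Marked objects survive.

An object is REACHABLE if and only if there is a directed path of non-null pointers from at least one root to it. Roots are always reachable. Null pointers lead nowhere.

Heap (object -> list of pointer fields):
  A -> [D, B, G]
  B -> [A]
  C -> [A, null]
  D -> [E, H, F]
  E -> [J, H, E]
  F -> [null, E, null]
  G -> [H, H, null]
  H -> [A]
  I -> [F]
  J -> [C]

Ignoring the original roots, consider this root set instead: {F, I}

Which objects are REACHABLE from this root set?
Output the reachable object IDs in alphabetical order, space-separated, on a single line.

Answer: A B C D E F G H I J

Derivation:
Roots: F I
Mark F: refs=null E null, marked=F
Mark I: refs=F, marked=F I
Mark E: refs=J H E, marked=E F I
Mark J: refs=C, marked=E F I J
Mark H: refs=A, marked=E F H I J
Mark C: refs=A null, marked=C E F H I J
Mark A: refs=D B G, marked=A C E F H I J
Mark D: refs=E H F, marked=A C D E F H I J
Mark B: refs=A, marked=A B C D E F H I J
Mark G: refs=H H null, marked=A B C D E F G H I J
Unmarked (collected): (none)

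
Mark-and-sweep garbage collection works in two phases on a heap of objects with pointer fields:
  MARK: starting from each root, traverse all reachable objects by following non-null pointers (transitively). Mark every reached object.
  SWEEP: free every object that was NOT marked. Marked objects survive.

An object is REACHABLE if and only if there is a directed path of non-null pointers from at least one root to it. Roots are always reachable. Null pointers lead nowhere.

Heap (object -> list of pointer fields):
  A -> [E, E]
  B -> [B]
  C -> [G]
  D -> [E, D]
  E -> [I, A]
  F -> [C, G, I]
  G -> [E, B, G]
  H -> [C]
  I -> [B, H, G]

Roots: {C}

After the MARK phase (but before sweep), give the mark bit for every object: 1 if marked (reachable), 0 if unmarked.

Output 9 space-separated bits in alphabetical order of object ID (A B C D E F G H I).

Roots: C
Mark C: refs=G, marked=C
Mark G: refs=E B G, marked=C G
Mark E: refs=I A, marked=C E G
Mark B: refs=B, marked=B C E G
Mark I: refs=B H G, marked=B C E G I
Mark A: refs=E E, marked=A B C E G I
Mark H: refs=C, marked=A B C E G H I
Unmarked (collected): D F

Answer: 1 1 1 0 1 0 1 1 1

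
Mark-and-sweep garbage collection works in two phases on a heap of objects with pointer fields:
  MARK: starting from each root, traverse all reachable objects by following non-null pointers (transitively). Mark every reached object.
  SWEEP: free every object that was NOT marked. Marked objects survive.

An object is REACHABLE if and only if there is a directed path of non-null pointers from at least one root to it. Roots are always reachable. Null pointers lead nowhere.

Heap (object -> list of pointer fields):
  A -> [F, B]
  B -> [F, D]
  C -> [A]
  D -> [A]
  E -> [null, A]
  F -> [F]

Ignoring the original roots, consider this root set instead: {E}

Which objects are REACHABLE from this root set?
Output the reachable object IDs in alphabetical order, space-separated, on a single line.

Roots: E
Mark E: refs=null A, marked=E
Mark A: refs=F B, marked=A E
Mark F: refs=F, marked=A E F
Mark B: refs=F D, marked=A B E F
Mark D: refs=A, marked=A B D E F
Unmarked (collected): C

Answer: A B D E F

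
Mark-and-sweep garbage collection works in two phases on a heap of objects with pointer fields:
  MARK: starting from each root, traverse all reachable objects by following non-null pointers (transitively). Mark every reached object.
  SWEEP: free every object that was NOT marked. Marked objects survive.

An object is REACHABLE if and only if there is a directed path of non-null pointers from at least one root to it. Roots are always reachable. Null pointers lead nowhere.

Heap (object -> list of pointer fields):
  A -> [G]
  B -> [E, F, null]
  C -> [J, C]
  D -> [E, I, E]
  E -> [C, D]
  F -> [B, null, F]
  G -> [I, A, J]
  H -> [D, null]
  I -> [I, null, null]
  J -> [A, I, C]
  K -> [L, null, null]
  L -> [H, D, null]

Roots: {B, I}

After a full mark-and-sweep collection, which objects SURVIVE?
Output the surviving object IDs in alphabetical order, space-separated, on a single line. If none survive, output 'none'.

Answer: A B C D E F G I J

Derivation:
Roots: B I
Mark B: refs=E F null, marked=B
Mark I: refs=I null null, marked=B I
Mark E: refs=C D, marked=B E I
Mark F: refs=B null F, marked=B E F I
Mark C: refs=J C, marked=B C E F I
Mark D: refs=E I E, marked=B C D E F I
Mark J: refs=A I C, marked=B C D E F I J
Mark A: refs=G, marked=A B C D E F I J
Mark G: refs=I A J, marked=A B C D E F G I J
Unmarked (collected): H K L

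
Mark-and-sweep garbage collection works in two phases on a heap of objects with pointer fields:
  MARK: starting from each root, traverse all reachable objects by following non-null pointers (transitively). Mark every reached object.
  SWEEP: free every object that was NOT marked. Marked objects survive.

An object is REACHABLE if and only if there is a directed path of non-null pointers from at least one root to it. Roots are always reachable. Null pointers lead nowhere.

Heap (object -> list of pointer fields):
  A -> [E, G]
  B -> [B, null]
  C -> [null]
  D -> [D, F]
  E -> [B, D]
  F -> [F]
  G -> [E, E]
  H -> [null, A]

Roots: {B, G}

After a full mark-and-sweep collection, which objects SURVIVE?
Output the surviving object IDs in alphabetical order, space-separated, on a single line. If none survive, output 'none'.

Roots: B G
Mark B: refs=B null, marked=B
Mark G: refs=E E, marked=B G
Mark E: refs=B D, marked=B E G
Mark D: refs=D F, marked=B D E G
Mark F: refs=F, marked=B D E F G
Unmarked (collected): A C H

Answer: B D E F G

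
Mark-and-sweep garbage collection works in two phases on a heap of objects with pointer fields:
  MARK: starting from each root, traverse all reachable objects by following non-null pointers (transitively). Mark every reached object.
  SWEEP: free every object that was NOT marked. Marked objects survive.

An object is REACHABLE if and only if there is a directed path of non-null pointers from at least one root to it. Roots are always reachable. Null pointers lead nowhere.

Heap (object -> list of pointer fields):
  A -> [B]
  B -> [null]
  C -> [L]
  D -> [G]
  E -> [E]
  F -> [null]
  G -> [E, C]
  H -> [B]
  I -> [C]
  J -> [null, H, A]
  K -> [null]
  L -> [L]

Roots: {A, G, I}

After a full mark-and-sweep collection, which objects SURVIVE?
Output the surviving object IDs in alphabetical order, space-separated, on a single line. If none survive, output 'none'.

Answer: A B C E G I L

Derivation:
Roots: A G I
Mark A: refs=B, marked=A
Mark G: refs=E C, marked=A G
Mark I: refs=C, marked=A G I
Mark B: refs=null, marked=A B G I
Mark E: refs=E, marked=A B E G I
Mark C: refs=L, marked=A B C E G I
Mark L: refs=L, marked=A B C E G I L
Unmarked (collected): D F H J K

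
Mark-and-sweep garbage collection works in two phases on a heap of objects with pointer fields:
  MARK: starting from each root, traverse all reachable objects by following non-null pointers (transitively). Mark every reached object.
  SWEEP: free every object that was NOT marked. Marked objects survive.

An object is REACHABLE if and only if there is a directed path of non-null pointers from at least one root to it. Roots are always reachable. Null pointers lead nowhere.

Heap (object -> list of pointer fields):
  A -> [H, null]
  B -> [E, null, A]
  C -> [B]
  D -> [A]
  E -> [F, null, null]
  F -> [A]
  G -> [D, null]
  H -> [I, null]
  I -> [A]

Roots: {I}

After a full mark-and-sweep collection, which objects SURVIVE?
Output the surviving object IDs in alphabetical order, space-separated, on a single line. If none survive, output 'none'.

Answer: A H I

Derivation:
Roots: I
Mark I: refs=A, marked=I
Mark A: refs=H null, marked=A I
Mark H: refs=I null, marked=A H I
Unmarked (collected): B C D E F G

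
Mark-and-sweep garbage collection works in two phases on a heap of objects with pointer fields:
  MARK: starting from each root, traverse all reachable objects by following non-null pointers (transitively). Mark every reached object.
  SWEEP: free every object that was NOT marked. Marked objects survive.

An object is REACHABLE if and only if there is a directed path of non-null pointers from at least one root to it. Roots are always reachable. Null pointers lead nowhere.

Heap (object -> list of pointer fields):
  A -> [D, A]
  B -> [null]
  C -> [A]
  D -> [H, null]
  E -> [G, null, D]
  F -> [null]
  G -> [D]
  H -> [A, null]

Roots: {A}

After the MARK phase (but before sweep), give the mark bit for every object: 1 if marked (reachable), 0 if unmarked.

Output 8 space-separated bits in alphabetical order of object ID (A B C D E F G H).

Answer: 1 0 0 1 0 0 0 1

Derivation:
Roots: A
Mark A: refs=D A, marked=A
Mark D: refs=H null, marked=A D
Mark H: refs=A null, marked=A D H
Unmarked (collected): B C E F G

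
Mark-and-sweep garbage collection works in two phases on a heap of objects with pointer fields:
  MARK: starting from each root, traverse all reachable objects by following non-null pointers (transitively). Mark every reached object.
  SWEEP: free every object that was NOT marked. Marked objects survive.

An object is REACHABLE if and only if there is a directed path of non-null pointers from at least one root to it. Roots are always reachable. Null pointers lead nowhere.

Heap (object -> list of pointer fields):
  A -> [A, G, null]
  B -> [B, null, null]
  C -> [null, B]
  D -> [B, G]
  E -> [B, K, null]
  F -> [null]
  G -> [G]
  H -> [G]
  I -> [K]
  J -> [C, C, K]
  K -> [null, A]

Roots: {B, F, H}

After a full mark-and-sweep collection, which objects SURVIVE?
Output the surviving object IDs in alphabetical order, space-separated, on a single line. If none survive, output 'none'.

Roots: B F H
Mark B: refs=B null null, marked=B
Mark F: refs=null, marked=B F
Mark H: refs=G, marked=B F H
Mark G: refs=G, marked=B F G H
Unmarked (collected): A C D E I J K

Answer: B F G H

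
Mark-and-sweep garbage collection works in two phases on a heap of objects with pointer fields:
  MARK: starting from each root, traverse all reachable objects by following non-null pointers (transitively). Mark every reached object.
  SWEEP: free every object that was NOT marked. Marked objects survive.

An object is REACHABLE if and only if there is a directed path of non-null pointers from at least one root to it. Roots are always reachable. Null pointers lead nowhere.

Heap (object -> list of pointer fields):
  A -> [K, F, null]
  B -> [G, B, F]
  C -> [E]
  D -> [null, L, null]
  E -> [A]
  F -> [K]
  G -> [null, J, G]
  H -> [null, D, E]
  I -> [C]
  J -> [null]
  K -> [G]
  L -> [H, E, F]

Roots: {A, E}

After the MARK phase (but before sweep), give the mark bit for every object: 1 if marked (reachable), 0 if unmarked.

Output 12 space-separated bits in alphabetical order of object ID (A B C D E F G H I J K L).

Answer: 1 0 0 0 1 1 1 0 0 1 1 0

Derivation:
Roots: A E
Mark A: refs=K F null, marked=A
Mark E: refs=A, marked=A E
Mark K: refs=G, marked=A E K
Mark F: refs=K, marked=A E F K
Mark G: refs=null J G, marked=A E F G K
Mark J: refs=null, marked=A E F G J K
Unmarked (collected): B C D H I L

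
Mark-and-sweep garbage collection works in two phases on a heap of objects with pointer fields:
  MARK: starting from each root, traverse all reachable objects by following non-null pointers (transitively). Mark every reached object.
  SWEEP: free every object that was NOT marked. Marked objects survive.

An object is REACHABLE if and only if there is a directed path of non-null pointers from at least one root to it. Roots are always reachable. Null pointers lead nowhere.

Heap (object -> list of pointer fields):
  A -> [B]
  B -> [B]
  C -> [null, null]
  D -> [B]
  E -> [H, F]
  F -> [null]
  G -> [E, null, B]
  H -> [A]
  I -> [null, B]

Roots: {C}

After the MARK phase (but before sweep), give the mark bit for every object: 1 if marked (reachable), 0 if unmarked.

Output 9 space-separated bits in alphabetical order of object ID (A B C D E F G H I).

Answer: 0 0 1 0 0 0 0 0 0

Derivation:
Roots: C
Mark C: refs=null null, marked=C
Unmarked (collected): A B D E F G H I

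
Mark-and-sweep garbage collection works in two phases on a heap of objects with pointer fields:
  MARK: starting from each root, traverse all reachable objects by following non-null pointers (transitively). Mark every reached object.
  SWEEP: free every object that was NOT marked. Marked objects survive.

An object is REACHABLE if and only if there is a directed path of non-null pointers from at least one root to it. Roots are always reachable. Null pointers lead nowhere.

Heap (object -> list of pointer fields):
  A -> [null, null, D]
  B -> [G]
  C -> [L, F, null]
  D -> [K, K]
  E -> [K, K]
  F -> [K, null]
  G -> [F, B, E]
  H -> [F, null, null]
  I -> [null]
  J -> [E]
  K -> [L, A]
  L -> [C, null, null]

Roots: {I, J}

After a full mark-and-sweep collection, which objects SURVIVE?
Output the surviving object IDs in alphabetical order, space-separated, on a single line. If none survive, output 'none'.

Roots: I J
Mark I: refs=null, marked=I
Mark J: refs=E, marked=I J
Mark E: refs=K K, marked=E I J
Mark K: refs=L A, marked=E I J K
Mark L: refs=C null null, marked=E I J K L
Mark A: refs=null null D, marked=A E I J K L
Mark C: refs=L F null, marked=A C E I J K L
Mark D: refs=K K, marked=A C D E I J K L
Mark F: refs=K null, marked=A C D E F I J K L
Unmarked (collected): B G H

Answer: A C D E F I J K L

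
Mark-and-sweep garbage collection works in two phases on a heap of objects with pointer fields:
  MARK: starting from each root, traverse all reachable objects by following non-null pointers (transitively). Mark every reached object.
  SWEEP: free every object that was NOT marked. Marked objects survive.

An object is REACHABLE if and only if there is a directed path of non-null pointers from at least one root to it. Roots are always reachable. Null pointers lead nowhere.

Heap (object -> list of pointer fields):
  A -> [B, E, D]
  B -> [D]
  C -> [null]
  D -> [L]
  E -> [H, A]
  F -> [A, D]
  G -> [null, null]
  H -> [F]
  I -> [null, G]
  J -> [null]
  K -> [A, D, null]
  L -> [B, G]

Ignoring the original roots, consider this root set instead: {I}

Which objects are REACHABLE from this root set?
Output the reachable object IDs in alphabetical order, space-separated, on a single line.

Roots: I
Mark I: refs=null G, marked=I
Mark G: refs=null null, marked=G I
Unmarked (collected): A B C D E F H J K L

Answer: G I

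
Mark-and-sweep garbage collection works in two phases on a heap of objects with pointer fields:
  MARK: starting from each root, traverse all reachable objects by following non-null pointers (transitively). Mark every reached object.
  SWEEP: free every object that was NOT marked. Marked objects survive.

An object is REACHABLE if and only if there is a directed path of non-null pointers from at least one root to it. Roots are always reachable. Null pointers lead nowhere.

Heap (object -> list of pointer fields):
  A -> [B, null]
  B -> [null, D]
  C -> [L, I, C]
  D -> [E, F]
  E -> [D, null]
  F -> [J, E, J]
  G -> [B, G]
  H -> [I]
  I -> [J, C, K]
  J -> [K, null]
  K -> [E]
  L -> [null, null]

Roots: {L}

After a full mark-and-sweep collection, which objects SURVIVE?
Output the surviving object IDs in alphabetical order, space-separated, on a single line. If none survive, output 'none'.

Roots: L
Mark L: refs=null null, marked=L
Unmarked (collected): A B C D E F G H I J K

Answer: L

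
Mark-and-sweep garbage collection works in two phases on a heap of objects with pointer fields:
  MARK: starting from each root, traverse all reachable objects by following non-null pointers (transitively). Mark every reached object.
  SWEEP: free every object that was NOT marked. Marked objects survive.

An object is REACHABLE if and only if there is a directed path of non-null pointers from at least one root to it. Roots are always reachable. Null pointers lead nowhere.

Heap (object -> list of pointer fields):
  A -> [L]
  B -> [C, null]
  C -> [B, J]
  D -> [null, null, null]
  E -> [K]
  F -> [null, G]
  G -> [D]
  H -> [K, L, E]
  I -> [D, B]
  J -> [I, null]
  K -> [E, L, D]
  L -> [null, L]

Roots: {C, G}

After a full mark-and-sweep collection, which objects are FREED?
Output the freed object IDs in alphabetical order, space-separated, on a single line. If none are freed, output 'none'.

Answer: A E F H K L

Derivation:
Roots: C G
Mark C: refs=B J, marked=C
Mark G: refs=D, marked=C G
Mark B: refs=C null, marked=B C G
Mark J: refs=I null, marked=B C G J
Mark D: refs=null null null, marked=B C D G J
Mark I: refs=D B, marked=B C D G I J
Unmarked (collected): A E F H K L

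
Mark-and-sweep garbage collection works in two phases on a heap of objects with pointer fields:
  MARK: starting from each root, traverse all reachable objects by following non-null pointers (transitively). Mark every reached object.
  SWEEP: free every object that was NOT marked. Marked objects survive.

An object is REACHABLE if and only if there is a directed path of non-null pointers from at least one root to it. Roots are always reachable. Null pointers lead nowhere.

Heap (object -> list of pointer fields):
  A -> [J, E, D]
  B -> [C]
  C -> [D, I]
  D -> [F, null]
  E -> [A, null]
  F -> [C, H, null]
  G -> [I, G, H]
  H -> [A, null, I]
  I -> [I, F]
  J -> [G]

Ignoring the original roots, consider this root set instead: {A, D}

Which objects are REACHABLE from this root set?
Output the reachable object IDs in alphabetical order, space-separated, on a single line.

Roots: A D
Mark A: refs=J E D, marked=A
Mark D: refs=F null, marked=A D
Mark J: refs=G, marked=A D J
Mark E: refs=A null, marked=A D E J
Mark F: refs=C H null, marked=A D E F J
Mark G: refs=I G H, marked=A D E F G J
Mark C: refs=D I, marked=A C D E F G J
Mark H: refs=A null I, marked=A C D E F G H J
Mark I: refs=I F, marked=A C D E F G H I J
Unmarked (collected): B

Answer: A C D E F G H I J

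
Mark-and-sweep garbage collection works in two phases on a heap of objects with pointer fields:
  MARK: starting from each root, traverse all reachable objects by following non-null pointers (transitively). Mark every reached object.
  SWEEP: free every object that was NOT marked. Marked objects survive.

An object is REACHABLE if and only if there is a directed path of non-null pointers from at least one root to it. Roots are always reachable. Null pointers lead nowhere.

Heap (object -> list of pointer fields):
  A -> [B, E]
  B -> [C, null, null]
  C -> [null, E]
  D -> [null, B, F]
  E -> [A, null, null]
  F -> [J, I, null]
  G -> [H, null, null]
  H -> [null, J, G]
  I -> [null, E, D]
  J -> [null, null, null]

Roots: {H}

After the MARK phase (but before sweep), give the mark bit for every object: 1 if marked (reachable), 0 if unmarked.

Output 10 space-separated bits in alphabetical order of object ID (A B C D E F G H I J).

Answer: 0 0 0 0 0 0 1 1 0 1

Derivation:
Roots: H
Mark H: refs=null J G, marked=H
Mark J: refs=null null null, marked=H J
Mark G: refs=H null null, marked=G H J
Unmarked (collected): A B C D E F I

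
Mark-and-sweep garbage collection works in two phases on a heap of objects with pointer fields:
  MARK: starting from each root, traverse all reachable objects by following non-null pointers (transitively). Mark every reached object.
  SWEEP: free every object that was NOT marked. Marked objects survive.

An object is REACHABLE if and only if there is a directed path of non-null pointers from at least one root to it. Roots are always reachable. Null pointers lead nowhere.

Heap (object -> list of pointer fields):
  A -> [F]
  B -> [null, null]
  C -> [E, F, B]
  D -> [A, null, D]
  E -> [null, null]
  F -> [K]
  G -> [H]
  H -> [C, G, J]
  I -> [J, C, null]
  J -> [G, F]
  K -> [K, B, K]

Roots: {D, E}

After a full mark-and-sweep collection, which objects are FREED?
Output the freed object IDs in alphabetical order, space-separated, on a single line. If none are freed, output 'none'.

Answer: C G H I J

Derivation:
Roots: D E
Mark D: refs=A null D, marked=D
Mark E: refs=null null, marked=D E
Mark A: refs=F, marked=A D E
Mark F: refs=K, marked=A D E F
Mark K: refs=K B K, marked=A D E F K
Mark B: refs=null null, marked=A B D E F K
Unmarked (collected): C G H I J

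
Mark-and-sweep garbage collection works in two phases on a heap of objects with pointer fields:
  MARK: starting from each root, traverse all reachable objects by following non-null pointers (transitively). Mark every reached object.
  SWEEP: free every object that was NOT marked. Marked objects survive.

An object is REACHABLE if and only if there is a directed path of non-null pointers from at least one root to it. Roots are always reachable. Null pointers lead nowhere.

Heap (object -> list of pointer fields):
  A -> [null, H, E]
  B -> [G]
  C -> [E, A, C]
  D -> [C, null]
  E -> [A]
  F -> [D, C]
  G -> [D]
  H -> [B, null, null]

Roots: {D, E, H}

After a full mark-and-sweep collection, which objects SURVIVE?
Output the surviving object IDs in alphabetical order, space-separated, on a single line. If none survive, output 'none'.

Answer: A B C D E G H

Derivation:
Roots: D E H
Mark D: refs=C null, marked=D
Mark E: refs=A, marked=D E
Mark H: refs=B null null, marked=D E H
Mark C: refs=E A C, marked=C D E H
Mark A: refs=null H E, marked=A C D E H
Mark B: refs=G, marked=A B C D E H
Mark G: refs=D, marked=A B C D E G H
Unmarked (collected): F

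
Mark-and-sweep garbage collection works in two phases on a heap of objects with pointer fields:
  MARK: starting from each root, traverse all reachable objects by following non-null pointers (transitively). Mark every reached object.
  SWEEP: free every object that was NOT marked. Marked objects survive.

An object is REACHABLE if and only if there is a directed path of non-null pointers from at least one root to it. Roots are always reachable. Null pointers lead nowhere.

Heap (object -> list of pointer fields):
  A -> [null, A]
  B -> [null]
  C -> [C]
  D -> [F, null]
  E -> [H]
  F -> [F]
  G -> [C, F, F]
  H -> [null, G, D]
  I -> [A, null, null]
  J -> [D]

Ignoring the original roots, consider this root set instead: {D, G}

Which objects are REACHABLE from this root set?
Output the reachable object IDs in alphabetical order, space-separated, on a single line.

Answer: C D F G

Derivation:
Roots: D G
Mark D: refs=F null, marked=D
Mark G: refs=C F F, marked=D G
Mark F: refs=F, marked=D F G
Mark C: refs=C, marked=C D F G
Unmarked (collected): A B E H I J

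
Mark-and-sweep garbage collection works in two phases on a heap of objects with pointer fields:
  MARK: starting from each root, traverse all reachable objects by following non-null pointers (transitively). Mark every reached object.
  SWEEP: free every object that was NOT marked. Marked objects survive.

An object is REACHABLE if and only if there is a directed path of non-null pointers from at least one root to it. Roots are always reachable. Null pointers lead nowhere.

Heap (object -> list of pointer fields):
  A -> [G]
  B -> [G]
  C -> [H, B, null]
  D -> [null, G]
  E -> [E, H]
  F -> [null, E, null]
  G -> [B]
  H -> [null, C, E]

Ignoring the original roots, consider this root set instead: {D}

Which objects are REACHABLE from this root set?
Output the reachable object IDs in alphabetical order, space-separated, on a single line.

Roots: D
Mark D: refs=null G, marked=D
Mark G: refs=B, marked=D G
Mark B: refs=G, marked=B D G
Unmarked (collected): A C E F H

Answer: B D G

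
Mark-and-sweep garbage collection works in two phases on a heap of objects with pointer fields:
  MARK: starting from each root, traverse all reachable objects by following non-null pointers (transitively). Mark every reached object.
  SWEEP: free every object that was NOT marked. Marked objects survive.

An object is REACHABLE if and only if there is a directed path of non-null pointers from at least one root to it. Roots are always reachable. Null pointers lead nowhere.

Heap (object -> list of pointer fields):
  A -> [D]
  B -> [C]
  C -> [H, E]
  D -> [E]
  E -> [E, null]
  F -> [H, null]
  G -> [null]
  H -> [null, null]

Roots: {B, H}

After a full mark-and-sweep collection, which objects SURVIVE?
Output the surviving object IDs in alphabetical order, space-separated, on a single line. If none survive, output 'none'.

Answer: B C E H

Derivation:
Roots: B H
Mark B: refs=C, marked=B
Mark H: refs=null null, marked=B H
Mark C: refs=H E, marked=B C H
Mark E: refs=E null, marked=B C E H
Unmarked (collected): A D F G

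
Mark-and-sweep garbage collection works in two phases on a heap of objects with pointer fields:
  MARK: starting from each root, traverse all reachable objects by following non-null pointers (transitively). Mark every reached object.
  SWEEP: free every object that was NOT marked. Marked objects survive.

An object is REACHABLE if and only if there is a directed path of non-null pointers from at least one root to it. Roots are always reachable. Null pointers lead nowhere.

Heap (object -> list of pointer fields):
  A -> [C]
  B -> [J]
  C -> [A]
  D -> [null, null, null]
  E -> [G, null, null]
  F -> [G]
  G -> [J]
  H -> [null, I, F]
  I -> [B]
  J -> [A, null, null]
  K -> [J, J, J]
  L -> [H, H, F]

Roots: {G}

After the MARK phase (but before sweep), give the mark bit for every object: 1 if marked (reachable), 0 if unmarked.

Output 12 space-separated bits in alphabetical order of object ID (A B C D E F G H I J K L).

Roots: G
Mark G: refs=J, marked=G
Mark J: refs=A null null, marked=G J
Mark A: refs=C, marked=A G J
Mark C: refs=A, marked=A C G J
Unmarked (collected): B D E F H I K L

Answer: 1 0 1 0 0 0 1 0 0 1 0 0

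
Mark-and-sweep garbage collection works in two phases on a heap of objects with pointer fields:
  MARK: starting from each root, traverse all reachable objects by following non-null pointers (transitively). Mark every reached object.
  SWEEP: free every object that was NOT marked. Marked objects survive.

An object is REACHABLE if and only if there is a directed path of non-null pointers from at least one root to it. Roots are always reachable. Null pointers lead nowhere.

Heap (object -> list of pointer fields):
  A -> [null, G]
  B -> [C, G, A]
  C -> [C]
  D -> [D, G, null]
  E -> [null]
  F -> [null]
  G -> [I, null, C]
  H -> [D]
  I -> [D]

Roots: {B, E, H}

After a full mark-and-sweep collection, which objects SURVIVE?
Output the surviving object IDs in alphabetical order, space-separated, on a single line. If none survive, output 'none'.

Answer: A B C D E G H I

Derivation:
Roots: B E H
Mark B: refs=C G A, marked=B
Mark E: refs=null, marked=B E
Mark H: refs=D, marked=B E H
Mark C: refs=C, marked=B C E H
Mark G: refs=I null C, marked=B C E G H
Mark A: refs=null G, marked=A B C E G H
Mark D: refs=D G null, marked=A B C D E G H
Mark I: refs=D, marked=A B C D E G H I
Unmarked (collected): F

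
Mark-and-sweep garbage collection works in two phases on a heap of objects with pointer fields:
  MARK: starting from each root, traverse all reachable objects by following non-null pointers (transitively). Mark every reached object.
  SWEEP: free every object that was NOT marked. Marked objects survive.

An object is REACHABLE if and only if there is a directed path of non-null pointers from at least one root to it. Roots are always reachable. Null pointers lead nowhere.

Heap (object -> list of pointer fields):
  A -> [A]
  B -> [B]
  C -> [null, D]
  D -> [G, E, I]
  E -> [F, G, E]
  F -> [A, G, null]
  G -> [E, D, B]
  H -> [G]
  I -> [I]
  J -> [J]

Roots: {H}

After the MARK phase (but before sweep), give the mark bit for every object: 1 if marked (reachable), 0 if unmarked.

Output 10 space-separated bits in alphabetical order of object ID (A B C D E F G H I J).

Roots: H
Mark H: refs=G, marked=H
Mark G: refs=E D B, marked=G H
Mark E: refs=F G E, marked=E G H
Mark D: refs=G E I, marked=D E G H
Mark B: refs=B, marked=B D E G H
Mark F: refs=A G null, marked=B D E F G H
Mark I: refs=I, marked=B D E F G H I
Mark A: refs=A, marked=A B D E F G H I
Unmarked (collected): C J

Answer: 1 1 0 1 1 1 1 1 1 0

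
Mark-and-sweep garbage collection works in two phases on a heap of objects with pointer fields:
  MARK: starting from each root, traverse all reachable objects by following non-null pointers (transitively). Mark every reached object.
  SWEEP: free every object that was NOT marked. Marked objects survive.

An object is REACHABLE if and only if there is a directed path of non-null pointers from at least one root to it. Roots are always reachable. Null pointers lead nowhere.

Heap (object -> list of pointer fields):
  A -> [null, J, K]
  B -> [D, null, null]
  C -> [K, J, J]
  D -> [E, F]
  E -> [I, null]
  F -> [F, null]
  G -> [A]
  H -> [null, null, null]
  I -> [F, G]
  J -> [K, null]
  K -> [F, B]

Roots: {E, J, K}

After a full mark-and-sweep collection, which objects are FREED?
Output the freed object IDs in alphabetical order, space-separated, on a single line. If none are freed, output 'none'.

Roots: E J K
Mark E: refs=I null, marked=E
Mark J: refs=K null, marked=E J
Mark K: refs=F B, marked=E J K
Mark I: refs=F G, marked=E I J K
Mark F: refs=F null, marked=E F I J K
Mark B: refs=D null null, marked=B E F I J K
Mark G: refs=A, marked=B E F G I J K
Mark D: refs=E F, marked=B D E F G I J K
Mark A: refs=null J K, marked=A B D E F G I J K
Unmarked (collected): C H

Answer: C H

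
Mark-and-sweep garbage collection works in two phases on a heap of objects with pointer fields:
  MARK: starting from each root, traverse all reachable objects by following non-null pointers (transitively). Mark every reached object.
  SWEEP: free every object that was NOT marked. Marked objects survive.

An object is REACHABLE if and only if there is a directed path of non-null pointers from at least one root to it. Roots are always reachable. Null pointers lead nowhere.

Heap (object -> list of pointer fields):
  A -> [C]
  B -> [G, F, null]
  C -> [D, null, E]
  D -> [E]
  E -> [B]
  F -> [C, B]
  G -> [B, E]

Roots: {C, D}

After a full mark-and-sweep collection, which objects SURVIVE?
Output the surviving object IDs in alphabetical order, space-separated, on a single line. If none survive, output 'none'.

Answer: B C D E F G

Derivation:
Roots: C D
Mark C: refs=D null E, marked=C
Mark D: refs=E, marked=C D
Mark E: refs=B, marked=C D E
Mark B: refs=G F null, marked=B C D E
Mark G: refs=B E, marked=B C D E G
Mark F: refs=C B, marked=B C D E F G
Unmarked (collected): A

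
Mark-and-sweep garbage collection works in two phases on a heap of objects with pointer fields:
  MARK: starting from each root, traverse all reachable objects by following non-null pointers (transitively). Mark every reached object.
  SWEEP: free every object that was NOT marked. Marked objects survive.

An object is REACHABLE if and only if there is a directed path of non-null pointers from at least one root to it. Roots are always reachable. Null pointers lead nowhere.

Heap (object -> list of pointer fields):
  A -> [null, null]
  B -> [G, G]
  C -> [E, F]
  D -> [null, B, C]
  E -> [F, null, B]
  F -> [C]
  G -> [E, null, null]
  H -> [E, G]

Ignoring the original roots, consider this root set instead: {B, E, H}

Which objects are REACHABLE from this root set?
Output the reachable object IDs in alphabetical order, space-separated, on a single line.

Answer: B C E F G H

Derivation:
Roots: B E H
Mark B: refs=G G, marked=B
Mark E: refs=F null B, marked=B E
Mark H: refs=E G, marked=B E H
Mark G: refs=E null null, marked=B E G H
Mark F: refs=C, marked=B E F G H
Mark C: refs=E F, marked=B C E F G H
Unmarked (collected): A D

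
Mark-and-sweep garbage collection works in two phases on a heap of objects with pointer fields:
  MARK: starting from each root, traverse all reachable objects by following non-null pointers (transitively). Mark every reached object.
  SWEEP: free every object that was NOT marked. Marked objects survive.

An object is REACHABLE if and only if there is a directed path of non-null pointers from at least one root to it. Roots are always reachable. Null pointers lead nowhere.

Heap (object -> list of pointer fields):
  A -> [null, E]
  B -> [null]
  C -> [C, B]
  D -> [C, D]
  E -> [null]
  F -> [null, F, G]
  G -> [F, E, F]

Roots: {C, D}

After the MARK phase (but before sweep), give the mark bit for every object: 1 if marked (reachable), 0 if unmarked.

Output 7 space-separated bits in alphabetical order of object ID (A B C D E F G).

Answer: 0 1 1 1 0 0 0

Derivation:
Roots: C D
Mark C: refs=C B, marked=C
Mark D: refs=C D, marked=C D
Mark B: refs=null, marked=B C D
Unmarked (collected): A E F G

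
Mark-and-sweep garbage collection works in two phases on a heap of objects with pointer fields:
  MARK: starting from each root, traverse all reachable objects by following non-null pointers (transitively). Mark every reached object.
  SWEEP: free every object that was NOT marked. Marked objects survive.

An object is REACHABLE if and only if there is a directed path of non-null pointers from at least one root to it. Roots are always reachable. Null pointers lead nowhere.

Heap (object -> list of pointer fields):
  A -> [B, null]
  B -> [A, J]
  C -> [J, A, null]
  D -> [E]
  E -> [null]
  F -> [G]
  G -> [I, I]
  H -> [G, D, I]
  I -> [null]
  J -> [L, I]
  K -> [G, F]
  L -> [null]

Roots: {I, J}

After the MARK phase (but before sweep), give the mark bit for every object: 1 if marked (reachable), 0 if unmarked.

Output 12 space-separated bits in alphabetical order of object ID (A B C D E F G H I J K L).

Roots: I J
Mark I: refs=null, marked=I
Mark J: refs=L I, marked=I J
Mark L: refs=null, marked=I J L
Unmarked (collected): A B C D E F G H K

Answer: 0 0 0 0 0 0 0 0 1 1 0 1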